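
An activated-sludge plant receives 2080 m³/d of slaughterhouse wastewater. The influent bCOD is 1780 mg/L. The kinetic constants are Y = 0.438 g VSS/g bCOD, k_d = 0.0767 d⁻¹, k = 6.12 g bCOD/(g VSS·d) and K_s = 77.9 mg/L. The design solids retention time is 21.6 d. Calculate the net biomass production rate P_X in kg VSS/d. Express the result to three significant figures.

For a completely mixed reactor with recycle the Lawrence–McCarty relation gives S = K_s·(1 + k_d·θ_c) / [θ_c·(Y·k − k_d) − 1] = 77.9 × (1 + 0.0767 × 21.6) / [21.6 × (0.438 × 6.12 − 0.0767) − 1] = 207.0 / 55.24 = 3.746 mg/L.
The observed yield is Y_obs = Y/(1 + k_d·θ_c) = 0.438 / (1 + 0.0767 × 21.6) = 0.438 / 2.657 = 0.1649 g VSS per g bCOD removed.
ΔS = 1780 − 3.75 = 1776 mg/L, so the substrate removal rate is 2080 × 1776/1000 = 3695 kg bCOD/d.
Biomass produced: P_X = Y_obs·Q·ΔS = 0.1649 × 3695 ≈ 609.1 kg VSS/d.

P_X ≈ 609 kg VSS/d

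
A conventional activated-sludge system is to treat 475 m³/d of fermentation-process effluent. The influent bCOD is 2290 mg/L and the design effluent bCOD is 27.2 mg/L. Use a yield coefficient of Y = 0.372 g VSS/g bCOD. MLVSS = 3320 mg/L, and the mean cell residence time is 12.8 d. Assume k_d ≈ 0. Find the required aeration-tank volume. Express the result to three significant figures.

V·X = Y·Q·ΔS·θ_c gives V = 0.372 × 475 × (2290 − 27.2) × 12.8 / 3320 = 1542 m³.

V ≈ 1540 m³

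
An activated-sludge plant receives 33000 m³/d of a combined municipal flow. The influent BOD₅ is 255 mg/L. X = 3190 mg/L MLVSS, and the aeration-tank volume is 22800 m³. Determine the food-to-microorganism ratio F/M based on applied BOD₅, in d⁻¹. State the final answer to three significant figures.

F/M = applied load / biomass = Q·S₀/(V·X) = 33000 × 255 / (22800 × 3190) = 0.1157 d⁻¹.

F/M ≈ 0.116 d⁻¹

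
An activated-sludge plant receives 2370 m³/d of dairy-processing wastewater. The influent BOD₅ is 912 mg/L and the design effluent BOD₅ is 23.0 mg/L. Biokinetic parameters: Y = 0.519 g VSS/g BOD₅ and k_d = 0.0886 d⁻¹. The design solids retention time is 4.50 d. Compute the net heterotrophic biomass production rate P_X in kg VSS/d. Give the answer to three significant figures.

P_X ≈ 782 kg VSS/d

Correct the yield for decay: Y_obs = Y/(1 + k_d θ_c) = 0.519 / (1 + 0.0886 × 4.50) = 0.519 / 1.399 = 0.3711.
Q·(S₀ − S) = 2370 × (912 − 23.0) × 10⁻³ = 2107 kg/d removed.
Net biomass production P_X = Y_obs × Q·(S₀ − S) = 0.3711 × 2107 = 781.8 kg VSS/d.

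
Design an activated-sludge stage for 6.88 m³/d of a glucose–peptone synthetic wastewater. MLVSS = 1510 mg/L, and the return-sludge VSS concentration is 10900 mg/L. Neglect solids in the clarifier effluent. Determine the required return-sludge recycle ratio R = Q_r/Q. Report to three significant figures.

R ≈ 0.161

Solids balance on the clarifier gives (1+R)X = R·X_r, so R = X/(X_r − X) = 1510 / (10900 − 1510) = 0.1608.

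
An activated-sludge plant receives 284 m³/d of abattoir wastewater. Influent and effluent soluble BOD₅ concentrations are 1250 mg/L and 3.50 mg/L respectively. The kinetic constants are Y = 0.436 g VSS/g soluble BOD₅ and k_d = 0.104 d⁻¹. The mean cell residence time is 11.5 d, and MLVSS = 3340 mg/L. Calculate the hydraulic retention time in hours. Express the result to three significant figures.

τ ≈ 20.5 h

Steady-state biomass mass balance: V·X·(1 + k_d·θ_c) = Y·Q·(S₀ − S)·θ_c, so V = 0.436 × 284 × (1250 − 3.50) × 11.5 / [3340 × (1 + 0.104 × 11.5)] = 1.77×10^6 / 7335 = 242.0 m³.
τ = V/Q = 242.0/284 = 0.8521 d, or 20.45 h.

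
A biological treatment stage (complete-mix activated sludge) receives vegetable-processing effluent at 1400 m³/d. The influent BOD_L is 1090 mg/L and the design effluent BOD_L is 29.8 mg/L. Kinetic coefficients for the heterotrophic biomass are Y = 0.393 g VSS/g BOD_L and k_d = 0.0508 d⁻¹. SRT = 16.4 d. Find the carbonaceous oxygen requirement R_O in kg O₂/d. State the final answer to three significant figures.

R_O ≈ 1030 kg O₂/d

The observed yield is Y_obs = Y/(1 + k_d·θ_c) = 0.393 / (1 + 0.0508 × 16.4) = 0.393 / 1.833 = 0.2144 g VSS per g BOD_L removed.
Q·(S₀ − S) = 1400 × (1090 − 29.8) × 10⁻³ = 1484 kg/d removed.
P_X = Y_obs·Q·(S₀ − S) = 0.2144 × 1484 = 318.2 kg VSS/d.
R_O = Q·(S₀ − S) − 1.42·P_X = 1484 − 1.42 × 318.2 = 1032 kg O₂/d.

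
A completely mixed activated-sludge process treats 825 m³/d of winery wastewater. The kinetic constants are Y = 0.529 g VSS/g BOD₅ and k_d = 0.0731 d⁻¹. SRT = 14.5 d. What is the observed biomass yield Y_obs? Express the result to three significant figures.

Y_obs = Y / (1 + k_d θ_c) = 0.529 / (1 + 0.0731 × 14.5) = 0.529 / 2.060 = 0.2568.

Y_obs ≈ 0.257 g VSS/g BOD₅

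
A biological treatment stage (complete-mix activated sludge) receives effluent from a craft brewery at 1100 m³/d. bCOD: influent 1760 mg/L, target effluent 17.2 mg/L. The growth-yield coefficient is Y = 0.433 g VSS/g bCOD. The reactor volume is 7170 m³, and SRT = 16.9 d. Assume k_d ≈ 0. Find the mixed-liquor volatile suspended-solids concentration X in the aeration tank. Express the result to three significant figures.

From V·X = Y·Q·(S₀ − S)·θ_c (decay neglected): X = 0.433 × 1100 × (1760 − 17.2) × 16.9 / 7170 = 1957 mg/L.

X ≈ 1960 mg/L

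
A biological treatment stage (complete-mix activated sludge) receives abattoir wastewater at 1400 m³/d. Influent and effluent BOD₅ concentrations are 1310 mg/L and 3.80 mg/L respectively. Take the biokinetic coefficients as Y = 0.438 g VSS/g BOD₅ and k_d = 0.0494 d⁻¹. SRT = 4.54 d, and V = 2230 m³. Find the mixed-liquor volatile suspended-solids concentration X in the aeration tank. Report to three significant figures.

X ≈ 1330 mg/L

X = Y·Q·ΔS·θ_c / [V·(1 + k_d θ_c)] = 0.438 × 1400 × (1310 − 3.80) × 4.54 / [2230 × (1 + 0.0494 × 4.54)] = 1332 mg/L.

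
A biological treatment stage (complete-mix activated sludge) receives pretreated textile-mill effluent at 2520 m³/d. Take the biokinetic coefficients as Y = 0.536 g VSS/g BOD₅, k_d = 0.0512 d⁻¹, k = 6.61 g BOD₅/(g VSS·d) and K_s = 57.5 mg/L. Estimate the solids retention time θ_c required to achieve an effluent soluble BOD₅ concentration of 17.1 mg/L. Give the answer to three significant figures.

From 1/θ_c = Y·k·S/(K_s + S) − k_d: Y·k·S/(K_s+S) = 0.536 × 6.61 × 17.1 / (57.5 + 17.1) = 0.8121 d⁻¹.
Then 1/θ_c = μ − k_d = 0.8121 − 0.0512 = 0.7609 d⁻¹, giving θ_c = 1.314 d.

θ_c ≈ 1.31 d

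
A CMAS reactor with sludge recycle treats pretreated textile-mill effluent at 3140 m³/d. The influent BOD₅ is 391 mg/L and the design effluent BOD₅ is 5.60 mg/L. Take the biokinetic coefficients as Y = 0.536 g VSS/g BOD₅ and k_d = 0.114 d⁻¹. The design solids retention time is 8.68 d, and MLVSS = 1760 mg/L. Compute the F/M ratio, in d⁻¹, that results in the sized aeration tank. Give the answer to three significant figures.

Steady-state biomass mass balance: V·X·(1 + k_d·θ_c) = Y·Q·(S₀ − S)·θ_c, so V = 0.536 × 3140 × (391 − 5.60) × 8.68 / [1760 × (1 + 0.114 × 8.68)] = 5.63×10^6 / 3502 = 1608 m³.
F/M = Q·S₀ / (V·X) = 3140 × 391 / (1608 × 1760) = 0.4338 g BOD₅·(g VSS·d)⁻¹.

F/M ≈ 0.434 d⁻¹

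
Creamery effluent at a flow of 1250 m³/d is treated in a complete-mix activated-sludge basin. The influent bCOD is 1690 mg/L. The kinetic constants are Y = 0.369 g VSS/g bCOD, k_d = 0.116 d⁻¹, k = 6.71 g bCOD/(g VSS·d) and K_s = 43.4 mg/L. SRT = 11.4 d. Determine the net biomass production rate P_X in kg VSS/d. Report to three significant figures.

P_X ≈ 335 kg VSS/d

Effluent substrate depends only on kinetics and SRT: S = K_s(1 + k_d θ_c) / [θ_c(Yk − k_d) − 1] = 43.4 × (1 + 0.116 × 11.4) / [11.4 × (0.369 × 6.71 − 0.116) − 1] = 100.8 / 25.90 = 3.891 mg/L.
The observed yield is Y_obs = Y/(1 + k_d·θ_c) = 0.369 / (1 + 0.116 × 11.4) = 0.369 / 2.322 = 0.1589 g VSS per g bCOD removed.
Substrate removed = Q·(S₀ − S) = 1250 m³/d × (1690 − 3.89) g/m³ = 2.11×10^6 g/d = 2108 kg/d.
Biomass produced: P_X = Y_obs·Q·ΔS = 0.1589 × 2108 ≈ 334.9 kg VSS/d.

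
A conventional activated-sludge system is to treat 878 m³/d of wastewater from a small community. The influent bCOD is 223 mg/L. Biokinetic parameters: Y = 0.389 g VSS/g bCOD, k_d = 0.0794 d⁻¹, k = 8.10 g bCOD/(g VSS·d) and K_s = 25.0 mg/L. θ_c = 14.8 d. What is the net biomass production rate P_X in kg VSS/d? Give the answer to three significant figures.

For a completely mixed reactor with recycle the Lawrence–McCarty relation gives S = K_s·(1 + k_d·θ_c) / [θ_c·(Y·k − k_d) − 1] = 25.0 × (1 + 0.0794 × 14.8) / [14.8 × (0.389 × 8.10 − 0.0794) − 1] = 54.38 / 44.46 = 1.223 mg/L.
Observed yield with endogenous decay: Y_obs = Y / (1 + k_d·θ_c) = 0.389 / (1 + 0.0794 × 14.8) = 0.389 / 2.175 = 0.1788 g VSS/g bCOD.
Mass of bCOD removed per day: Q(S₀ − S) = 878 × 221.8 g/m³ = 194.7 kg/d.
P_X = Y_obs · Q(S₀ − S) = 0.1788 × 194.7 = 34.82 kg VSS/d.

P_X ≈ 34.8 kg VSS/d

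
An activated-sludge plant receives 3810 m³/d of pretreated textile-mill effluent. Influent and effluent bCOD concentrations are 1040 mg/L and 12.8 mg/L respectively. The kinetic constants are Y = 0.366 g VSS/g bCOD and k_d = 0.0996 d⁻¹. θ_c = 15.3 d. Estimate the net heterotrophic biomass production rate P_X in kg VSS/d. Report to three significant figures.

P_X ≈ 568 kg VSS/d

The observed yield is Y_obs = Y/(1 + k_d·θ_c) = 0.366 / (1 + 0.0996 × 15.3) = 0.366 / 2.524 = 0.1450 g VSS per g bCOD removed.
ΔS = 1040 − 12.8 = 1027 mg/L, so the substrate removal rate is 3810 × 1027/1000 = 3914 kg bCOD/d.
Net biomass production P_X = Y_obs × Q·(S₀ − S) = 0.1450 × 3914 = 567.5 kg VSS/d.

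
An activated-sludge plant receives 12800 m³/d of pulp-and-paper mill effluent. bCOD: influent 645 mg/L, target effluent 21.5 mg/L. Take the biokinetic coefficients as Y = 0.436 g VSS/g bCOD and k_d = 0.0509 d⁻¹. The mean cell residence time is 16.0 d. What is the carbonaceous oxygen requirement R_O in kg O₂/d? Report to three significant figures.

R_O ≈ 5260 kg O₂/d

Correct the yield for decay: Y_obs = Y/(1 + k_d θ_c) = 0.436 / (1 + 0.0509 × 16.0) = 0.436 / 1.814 = 0.2403.
Substrate removed = Q·(S₀ − S) = 12800 m³/d × (645 − 21.5) g/m³ = 7.98×10^6 g/d = 7981 kg/d.
P_X = Y_obs·Q·(S₀ − S) = 0.2403 × 7981 = 1918 kg VSS/d.
Carbonaceous O₂ demand = substrate oxidised − cell-mass equivalent = 7981 − 1.42 × 1918 = 5258 kg O₂/d.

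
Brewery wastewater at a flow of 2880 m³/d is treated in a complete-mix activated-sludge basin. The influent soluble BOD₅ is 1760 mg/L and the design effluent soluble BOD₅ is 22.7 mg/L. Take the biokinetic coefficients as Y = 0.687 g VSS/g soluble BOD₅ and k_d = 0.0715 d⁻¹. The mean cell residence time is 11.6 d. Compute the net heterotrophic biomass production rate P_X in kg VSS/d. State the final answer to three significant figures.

P_X ≈ 1880 kg VSS/d

The observed yield is Y_obs = Y/(1 + k_d·θ_c) = 0.687 / (1 + 0.0715 × 11.6) = 0.687 / 1.829 = 0.3755 g VSS per g soluble BOD₅ removed.
Mass of soluble BOD₅ removed per day: Q(S₀ − S) = 2880 × 1737 g/m³ = 5003 kg/d.
P_X = Y_obs · Q(S₀ − S) = 0.3755 × 5003 = 1879 kg VSS/d.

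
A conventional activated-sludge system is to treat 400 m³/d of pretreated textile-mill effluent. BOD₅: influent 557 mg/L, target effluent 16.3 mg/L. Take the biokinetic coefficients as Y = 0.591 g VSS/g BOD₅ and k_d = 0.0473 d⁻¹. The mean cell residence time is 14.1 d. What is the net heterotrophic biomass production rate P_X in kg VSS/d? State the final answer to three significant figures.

Observed yield with endogenous decay: Y_obs = Y / (1 + k_d·θ_c) = 0.591 / (1 + 0.0473 × 14.1) = 0.591 / 1.667 = 0.3545 g VSS/g BOD₅.
Mass of BOD₅ removed per day: Q(S₀ − S) = 400 × 540.7 g/m³ = 216.3 kg/d.
P_X = Y_obs · Q(S₀ − S) = 0.3545 × 216.3 = 76.68 kg VSS/d.

P_X ≈ 76.7 kg VSS/d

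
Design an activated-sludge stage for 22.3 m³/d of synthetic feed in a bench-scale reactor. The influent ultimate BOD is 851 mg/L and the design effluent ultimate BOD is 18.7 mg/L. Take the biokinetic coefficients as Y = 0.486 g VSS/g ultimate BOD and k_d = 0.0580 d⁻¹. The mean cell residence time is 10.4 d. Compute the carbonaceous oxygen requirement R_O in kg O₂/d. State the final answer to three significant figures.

The observed yield is Y_obs = Y/(1 + k_d·θ_c) = 0.486 / (1 + 0.0580 × 10.4) = 0.486 / 1.603 = 0.3031 g VSS per g ultimate BOD removed.
ΔS = 851 − 18.7 = 832.3 mg/L, so the substrate removal rate is 22.3 × 832.3/1000 = 18.56 kg ultimate BOD/d.
Biomass synthesised: P_X = Y_obs × 18.56 = 5.626 kg VSS/d.
R_O = Q·(S₀ − S) − 1.42·P_X = 18.56 − 1.42 × 5.626 = 10.57 kg O₂/d.

R_O ≈ 10.6 kg O₂/d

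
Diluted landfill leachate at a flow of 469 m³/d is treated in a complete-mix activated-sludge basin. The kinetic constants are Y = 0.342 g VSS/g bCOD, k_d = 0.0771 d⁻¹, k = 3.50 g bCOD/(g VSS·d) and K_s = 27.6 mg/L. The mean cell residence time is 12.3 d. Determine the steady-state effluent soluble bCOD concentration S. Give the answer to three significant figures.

S ≈ 4.21 mg/L

From the Monod/SRT balance for a CMAS, S = K_s·(1+k_d θ_c)/[θ_c·(Y k − k_d) − 1] = 27.6 × (1 + 0.0771 × 12.3) / [12.3 × (0.342 × 3.50 − 0.0771) − 1] = 53.77 / 12.77 = 4.209 mg/L.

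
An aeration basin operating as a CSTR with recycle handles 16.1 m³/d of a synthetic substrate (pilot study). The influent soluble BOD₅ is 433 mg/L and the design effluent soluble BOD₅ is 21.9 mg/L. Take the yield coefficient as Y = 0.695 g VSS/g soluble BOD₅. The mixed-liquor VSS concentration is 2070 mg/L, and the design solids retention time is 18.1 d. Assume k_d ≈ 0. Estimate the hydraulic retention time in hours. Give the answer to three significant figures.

Biomass mass balance (decay neglected): V·X = Y·Q·(S₀ − S)·θ_c, so V = 0.695 × 16.1 × (433 − 21.9) × 18.1 / 2070 = 40.22 m³.
HRT = V/Q = 40.22 m³ / 16.1 m³·d⁻¹ = 2.498 d × 24 = 59.96 h.

τ ≈ 60.0 h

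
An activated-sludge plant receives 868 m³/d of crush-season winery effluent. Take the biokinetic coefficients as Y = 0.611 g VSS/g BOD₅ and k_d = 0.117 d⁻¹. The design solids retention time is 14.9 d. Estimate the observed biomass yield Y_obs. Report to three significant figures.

Y_obs = Y / (1 + k_d θ_c) = 0.611 / (1 + 0.117 × 14.9) = 0.611 / 2.743 = 0.2227.

Y_obs ≈ 0.223 g VSS/g BOD₅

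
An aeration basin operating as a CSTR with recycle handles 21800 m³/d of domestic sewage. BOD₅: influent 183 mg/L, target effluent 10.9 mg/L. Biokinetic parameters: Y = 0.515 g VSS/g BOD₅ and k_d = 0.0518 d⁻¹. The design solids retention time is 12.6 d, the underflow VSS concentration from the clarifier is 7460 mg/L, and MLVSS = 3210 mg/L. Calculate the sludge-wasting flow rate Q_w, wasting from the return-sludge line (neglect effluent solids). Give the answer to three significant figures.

Rearranging the biomass balance for a CMAS with decay, V = Y·Q·ΔS·θ_c / [X·(1+k_d θ_c)] = 0.515 × 21800 × (183 − 10.9) × 12.6 / [3210 × (1 + 0.0518 × 12.6)] = 2.43×10^7 / 5305 = 4589 m³.
Wasting from the return line (neglecting effluent solids): Q_w = V·X / (θ_c·X_r) = 4589 × 3210 / (12.6 × 7460) = 156.7 m³/d.

Q_w ≈ 157 m³/d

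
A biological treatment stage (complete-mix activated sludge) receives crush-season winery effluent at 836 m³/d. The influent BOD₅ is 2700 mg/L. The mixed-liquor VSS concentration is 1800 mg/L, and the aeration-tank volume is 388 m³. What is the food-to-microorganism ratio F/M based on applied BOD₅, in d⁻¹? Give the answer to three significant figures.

F/M = applied load / biomass = Q·S₀/(V·X) = 836 × 2700 / (388.0 × 1800) = 3.232 d⁻¹.

F/M ≈ 3.23 d⁻¹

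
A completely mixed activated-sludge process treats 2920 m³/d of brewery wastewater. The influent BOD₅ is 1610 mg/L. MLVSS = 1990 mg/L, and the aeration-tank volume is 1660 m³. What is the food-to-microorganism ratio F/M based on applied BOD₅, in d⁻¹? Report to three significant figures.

F/M ≈ 1.42 d⁻¹

Food-to-microorganism ratio F/M = Q S₀ / (V X) = 2920 × 1610 / (1660 × 1990) = 1.423 d⁻¹.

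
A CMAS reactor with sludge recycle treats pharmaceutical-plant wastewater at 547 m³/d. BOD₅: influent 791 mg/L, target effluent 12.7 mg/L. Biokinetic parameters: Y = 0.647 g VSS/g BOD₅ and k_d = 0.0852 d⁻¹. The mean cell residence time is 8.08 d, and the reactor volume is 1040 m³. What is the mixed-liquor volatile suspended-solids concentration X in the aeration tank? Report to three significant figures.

Solving the biomass balance for X: X = Y Q (S₀−S) θ_c / [V (1+k_d θ_c)] = 0.647 × 547 × (791 − 12.7) × 8.08 / [1040 × (1 + 0.0852 × 8.08)] = 1267 mg/L.

X ≈ 1270 mg/L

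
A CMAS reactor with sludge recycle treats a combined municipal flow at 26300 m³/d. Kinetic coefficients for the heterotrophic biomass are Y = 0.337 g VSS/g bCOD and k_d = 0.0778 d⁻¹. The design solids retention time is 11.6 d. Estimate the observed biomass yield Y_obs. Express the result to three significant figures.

Y_obs ≈ 0.177 g VSS/g bCOD

Observed yield with endogenous decay: Y_obs = Y / (1 + k_d·θ_c) = 0.337 / (1 + 0.0778 × 11.6) = 0.337 / 1.902 = 0.1771 g VSS/g bCOD.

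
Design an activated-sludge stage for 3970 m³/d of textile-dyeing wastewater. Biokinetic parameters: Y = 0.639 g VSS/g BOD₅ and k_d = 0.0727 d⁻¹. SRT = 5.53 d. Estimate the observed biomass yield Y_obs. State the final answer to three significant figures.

Correct the yield for decay: Y_obs = Y/(1 + k_d θ_c) = 0.639 / (1 + 0.0727 × 5.53) = 0.639 / 1.402 = 0.4558.

Y_obs ≈ 0.456 g VSS/g BOD₅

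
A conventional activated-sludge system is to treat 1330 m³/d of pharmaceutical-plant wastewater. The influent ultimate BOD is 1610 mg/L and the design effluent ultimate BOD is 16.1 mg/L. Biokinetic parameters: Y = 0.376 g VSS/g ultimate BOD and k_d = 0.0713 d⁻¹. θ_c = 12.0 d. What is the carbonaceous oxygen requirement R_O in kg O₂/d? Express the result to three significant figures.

Y_obs = Y / (1 + k_d θ_c) = 0.376 / (1 + 0.0713 × 12.0) = 0.376 / 1.856 = 0.2026.
Q·(S₀ − S) = 1330 × (1610 − 16.1) × 10⁻³ = 2120 kg/d removed.
Biomass synthesised: P_X = Y_obs × 2120 = 429.6 kg VSS/d.
R_O = Q·ΔS − 1.42 P_X = 2120 − 610.0 = 1510 kg O₂/d.

R_O ≈ 1510 kg O₂/d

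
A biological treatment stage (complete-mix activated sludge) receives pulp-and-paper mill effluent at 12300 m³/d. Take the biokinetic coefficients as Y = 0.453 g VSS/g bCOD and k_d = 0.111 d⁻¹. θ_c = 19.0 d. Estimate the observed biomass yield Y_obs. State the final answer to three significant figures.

Y_obs ≈ 0.146 g VSS/g bCOD

Y_obs = Y / (1 + k_d θ_c) = 0.453 / (1 + 0.111 × 19.0) = 0.453 / 3.109 = 0.1457.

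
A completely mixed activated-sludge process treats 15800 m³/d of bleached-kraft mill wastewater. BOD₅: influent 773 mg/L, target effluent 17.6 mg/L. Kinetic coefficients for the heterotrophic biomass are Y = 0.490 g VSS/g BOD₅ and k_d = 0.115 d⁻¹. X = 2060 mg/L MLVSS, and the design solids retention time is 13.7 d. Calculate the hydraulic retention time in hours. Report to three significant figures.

Steady-state biomass mass balance: V·X·(1 + k_d·θ_c) = Y·Q·(S₀ − S)·θ_c, so V = 0.490 × 15800 × (773 − 17.6) × 13.7 / [2060 × (1 + 0.115 × 13.7)] = 8.01×10^7 / 5306 = 15102 m³.
HRT = V/Q = 15102 m³ / 15800 m³·d⁻¹ = 0.9558 d × 24 = 22.94 h.

τ ≈ 22.9 h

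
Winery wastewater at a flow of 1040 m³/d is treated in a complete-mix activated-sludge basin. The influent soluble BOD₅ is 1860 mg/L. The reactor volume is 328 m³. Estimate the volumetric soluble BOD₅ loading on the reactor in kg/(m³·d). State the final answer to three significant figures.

L_v = Q S₀ / V = 1040 × 1860 × 10⁻³ / 328.0 = 5.898 kg/(m³·d).

L_v ≈ 5.90 kg soluble BOD₅/(m³·d)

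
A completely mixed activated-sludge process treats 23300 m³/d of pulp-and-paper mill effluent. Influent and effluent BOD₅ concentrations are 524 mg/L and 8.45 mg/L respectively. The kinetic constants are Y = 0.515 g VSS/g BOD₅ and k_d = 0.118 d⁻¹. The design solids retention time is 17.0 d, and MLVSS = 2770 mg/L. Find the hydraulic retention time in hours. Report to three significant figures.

τ ≈ 13.0 h

Steady-state biomass mass balance: V·X·(1 + k_d·θ_c) = Y·Q·(S₀ − S)·θ_c, so V = 0.515 × 23300 × (524 − 8.45) × 17.0 / [2770 × (1 + 0.118 × 17.0)] = 1.05×10^8 / 8327 = 12630 m³.
Hydraulic retention time τ = V/Q = 12630 / 23300 = 0.5421 d = 13.01 h.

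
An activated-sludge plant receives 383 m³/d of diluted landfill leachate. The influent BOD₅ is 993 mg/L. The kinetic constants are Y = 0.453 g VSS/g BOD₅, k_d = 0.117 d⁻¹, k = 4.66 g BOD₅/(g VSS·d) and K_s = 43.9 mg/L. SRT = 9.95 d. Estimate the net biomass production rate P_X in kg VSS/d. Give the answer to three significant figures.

P_X ≈ 79.2 kg VSS/d

For a completely mixed reactor with recycle the Lawrence–McCarty relation gives S = K_s·(1 + k_d·θ_c) / [θ_c·(Y·k − k_d) − 1] = 43.9 × (1 + 0.117 × 9.95) / [9.95 × (0.453 × 4.66 − 0.117) − 1] = 95.01 / 18.84 = 5.043 mg/L.
Correct the yield for decay: Y_obs = Y/(1 + k_d θ_c) = 0.453 / (1 + 0.117 × 9.95) = 0.453 / 2.164 = 0.2093.
ΔS = 993 − 5.04 = 988.0 mg/L, so the substrate removal rate is 383 × 988.0/1000 = 378.4 kg BOD₅/d.
Biomass produced: P_X = Y_obs·Q·ΔS = 0.2093 × 378.4 ≈ 79.20 kg VSS/d.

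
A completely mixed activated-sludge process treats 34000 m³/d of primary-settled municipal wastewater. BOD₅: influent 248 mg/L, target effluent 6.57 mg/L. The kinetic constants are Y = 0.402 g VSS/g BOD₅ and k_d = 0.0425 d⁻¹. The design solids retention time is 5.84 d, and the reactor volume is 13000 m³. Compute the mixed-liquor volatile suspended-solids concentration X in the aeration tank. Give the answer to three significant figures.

X ≈ 1190 mg/L

X = Y·Q·ΔS·θ_c / [V·(1 + k_d θ_c)] = 0.402 × 34000 × (248 − 6.57) × 5.84 / [13000 × (1 + 0.0425 × 5.84)] = 1188 mg/L.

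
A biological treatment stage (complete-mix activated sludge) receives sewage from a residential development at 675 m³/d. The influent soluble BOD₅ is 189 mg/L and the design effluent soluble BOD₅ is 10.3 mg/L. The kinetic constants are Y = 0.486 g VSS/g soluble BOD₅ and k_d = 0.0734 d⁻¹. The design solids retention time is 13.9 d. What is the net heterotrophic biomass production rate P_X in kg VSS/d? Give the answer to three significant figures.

P_X ≈ 29.0 kg VSS/d

Y_obs = Y / (1 + k_d θ_c) = 0.486 / (1 + 0.0734 × 13.9) = 0.486 / 2.020 = 0.2406.
ΔS = 189 − 10.3 = 178.7 mg/L, so the substrate removal rate is 675 × 178.7/1000 = 120.6 kg soluble BOD₅/d.
So the net sludge growth is P_X = 0.2406 × 120.6 = 29.02 kg VSS/d.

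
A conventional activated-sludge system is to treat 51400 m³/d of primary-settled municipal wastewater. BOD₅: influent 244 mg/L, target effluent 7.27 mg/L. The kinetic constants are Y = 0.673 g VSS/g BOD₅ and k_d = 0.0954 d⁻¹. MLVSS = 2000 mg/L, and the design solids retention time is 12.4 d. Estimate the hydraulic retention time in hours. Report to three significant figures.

τ ≈ 10.9 h

Rearranging the biomass balance for a CMAS with decay, V = Y·Q·ΔS·θ_c / [X·(1+k_d θ_c)] = 0.673 × 51400 × (244 − 7.27) × 12.4 / [2000 × (1 + 0.0954 × 12.4)] = 1.02×10^8 / 4366 = 23258 m³.
Hydraulic retention time τ = V/Q = 23258 / 51400 = 0.4525 d = 10.86 h.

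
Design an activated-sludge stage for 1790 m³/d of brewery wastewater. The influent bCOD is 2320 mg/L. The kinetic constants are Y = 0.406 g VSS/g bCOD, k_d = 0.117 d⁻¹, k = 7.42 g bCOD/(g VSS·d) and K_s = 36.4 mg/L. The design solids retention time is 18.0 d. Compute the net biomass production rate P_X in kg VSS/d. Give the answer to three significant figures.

P_X ≈ 542 kg VSS/d

From the Monod/SRT balance for a CMAS, S = K_s·(1+k_d θ_c)/[θ_c·(Y k − k_d) − 1] = 36.4 × (1 + 0.117 × 18.0) / [18.0 × (0.406 × 7.42 − 0.117) − 1] = 113.1 / 51.12 = 2.212 mg/L.
The observed yield is Y_obs = Y/(1 + k_d·θ_c) = 0.406 / (1 + 0.117 × 18.0) = 0.406 / 3.106 = 0.1307 g VSS per g bCOD removed.
Mass of bCOD removed per day: Q(S₀ − S) = 1790 × 2318 g/m³ = 4149 kg/d.
Biomass produced: P_X = Y_obs·Q·ΔS = 0.1307 × 4149 ≈ 542.3 kg VSS/d.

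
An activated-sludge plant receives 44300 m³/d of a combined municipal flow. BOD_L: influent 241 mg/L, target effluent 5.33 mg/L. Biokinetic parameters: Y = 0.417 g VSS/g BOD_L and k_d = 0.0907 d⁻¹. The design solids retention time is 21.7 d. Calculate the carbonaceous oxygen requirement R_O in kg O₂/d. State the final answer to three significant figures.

Correct the yield for decay: Y_obs = Y/(1 + k_d θ_c) = 0.417 / (1 + 0.0907 × 21.7) = 0.417 / 2.968 = 0.1405.
ΔS = 241 − 5.33 = 235.7 mg/L, so the substrate removal rate is 44300 × 235.7/1000 = 10440 kg BOD_L/d.
P_X = Y_obs·Q·(S₀ − S) = 0.1405 × 10440 = 1467 kg VSS/d.
R_O = Q·ΔS − 1.42 P_X = 10440 − 2083 = 8357 kg O₂/d.

R_O ≈ 8360 kg O₂/d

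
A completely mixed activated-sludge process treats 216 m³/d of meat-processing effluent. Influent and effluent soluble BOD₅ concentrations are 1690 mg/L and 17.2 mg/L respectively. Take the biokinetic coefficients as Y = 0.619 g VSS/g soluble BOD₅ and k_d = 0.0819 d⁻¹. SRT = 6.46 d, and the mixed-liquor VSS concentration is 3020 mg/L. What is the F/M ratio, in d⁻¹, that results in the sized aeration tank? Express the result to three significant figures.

F/M ≈ 0.386 d⁻¹

From the SRT design equation V = Y Q (S₀−S) θ_c / [X (1 + k_d θ_c)] = 0.619 × 216 × (1690 − 17.2) × 6.46 / [3020 × (1 + 0.0819 × 6.46)] = 1.44×10^6 / 4618 = 312.9 m³.
F/M = applied load / biomass = Q·S₀/(V·X) = 216 × 1690 / (312.9 × 3020) = 0.3863 d⁻¹.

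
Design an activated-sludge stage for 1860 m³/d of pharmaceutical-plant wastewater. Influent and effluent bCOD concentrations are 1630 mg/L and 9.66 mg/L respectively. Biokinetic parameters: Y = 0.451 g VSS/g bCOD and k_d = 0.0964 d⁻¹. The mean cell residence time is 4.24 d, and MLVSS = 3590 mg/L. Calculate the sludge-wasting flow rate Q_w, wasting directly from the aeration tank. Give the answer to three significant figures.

Steady-state biomass mass balance: V·X·(1 + k_d·θ_c) = Y·Q·(S₀ − S)·θ_c, so V = 0.451 × 1860 × (1630 − 9.66) × 4.24 / [3590 × (1 + 0.0964 × 4.24)] = 5.76×10^6 / 5057 = 1140 m³.
For wasting at MLVSS concentration, Q_w = V/θ_c = 1140/4.24 = 268.8 m³/d.

Q_w ≈ 269 m³/d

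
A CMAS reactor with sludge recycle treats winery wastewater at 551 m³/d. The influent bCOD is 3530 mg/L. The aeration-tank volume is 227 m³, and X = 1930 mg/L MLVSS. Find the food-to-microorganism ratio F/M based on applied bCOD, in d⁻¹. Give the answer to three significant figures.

F/M ≈ 4.44 d⁻¹

Food-to-microorganism ratio F/M = Q S₀ / (V X) = 551 × 3530 / (227.0 × 1930) = 4.440 d⁻¹.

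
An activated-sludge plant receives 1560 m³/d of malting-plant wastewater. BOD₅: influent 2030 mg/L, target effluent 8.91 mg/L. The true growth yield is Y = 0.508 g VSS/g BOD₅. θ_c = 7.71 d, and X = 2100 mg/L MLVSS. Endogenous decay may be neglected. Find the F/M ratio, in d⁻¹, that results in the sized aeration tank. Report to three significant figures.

F/M ≈ 0.256 d⁻¹

Biomass mass balance (decay neglected): V·X = Y·Q·(S₀ − S)·θ_c, so V = 0.508 × 1560 × (2030 − 8.91) × 7.71 / 2100 = 5880 m³.
F/M = Q·S₀ / (V·X) = 1560 × 2030 / (5880 × 2100) = 0.2564 g BOD₅·(g VSS·d)⁻¹.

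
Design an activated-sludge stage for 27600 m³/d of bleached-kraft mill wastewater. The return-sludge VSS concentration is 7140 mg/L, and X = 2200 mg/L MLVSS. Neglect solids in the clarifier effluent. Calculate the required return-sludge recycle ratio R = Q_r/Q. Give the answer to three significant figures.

R ≈ 0.445

R = Q_r/Q = X/(X_r − X) = 2200 / (7140 − 2200) = 0.4453.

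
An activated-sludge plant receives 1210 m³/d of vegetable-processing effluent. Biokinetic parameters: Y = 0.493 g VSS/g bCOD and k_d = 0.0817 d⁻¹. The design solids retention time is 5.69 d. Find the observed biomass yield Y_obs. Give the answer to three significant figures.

Observed yield with endogenous decay: Y_obs = Y / (1 + k_d·θ_c) = 0.493 / (1 + 0.0817 × 5.69) = 0.493 / 1.465 = 0.3365 g VSS/g bCOD.

Y_obs ≈ 0.337 g VSS/g bCOD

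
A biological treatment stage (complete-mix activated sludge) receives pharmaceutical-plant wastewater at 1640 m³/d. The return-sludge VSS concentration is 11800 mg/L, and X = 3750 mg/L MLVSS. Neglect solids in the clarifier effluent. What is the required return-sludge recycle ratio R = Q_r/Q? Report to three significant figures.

R = Q_r/Q = X/(X_r − X) = 3750 / (11800 − 3750) = 0.4658.

R ≈ 0.466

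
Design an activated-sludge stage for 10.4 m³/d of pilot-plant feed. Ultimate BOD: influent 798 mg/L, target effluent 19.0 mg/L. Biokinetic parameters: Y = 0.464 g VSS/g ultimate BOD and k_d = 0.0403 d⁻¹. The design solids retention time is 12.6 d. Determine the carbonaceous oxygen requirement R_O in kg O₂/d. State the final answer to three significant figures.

Y_obs = Y / (1 + k_d θ_c) = 0.464 / (1 + 0.0403 × 12.6) = 0.464 / 1.508 = 0.3077.
Mass of ultimate BOD removed per day: Q(S₀ − S) = 10.4 × 779.0 g/m³ = 8.102 kg/d.
P_X = Y_obs·Q·(S₀ − S) = 0.3077 × 8.102 = 2.493 kg VSS/d.
R_O = Q·ΔS − 1.42 P_X = 8.102 − 3.540 = 4.561 kg O₂/d.

R_O ≈ 4.56 kg O₂/d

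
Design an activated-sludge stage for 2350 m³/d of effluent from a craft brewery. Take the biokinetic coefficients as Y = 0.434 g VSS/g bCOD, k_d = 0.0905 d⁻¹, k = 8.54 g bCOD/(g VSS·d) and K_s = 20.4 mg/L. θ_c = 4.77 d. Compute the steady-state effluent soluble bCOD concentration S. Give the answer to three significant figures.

Effluent substrate depends only on kinetics and SRT: S = K_s(1 + k_d θ_c) / [θ_c(Yk − k_d) − 1] = 20.4 × (1 + 0.0905 × 4.77) / [4.77 × (0.434 × 8.54 − 0.0905) − 1] = 29.21 / 16.25 = 1.798 mg/L.

S ≈ 1.80 mg/L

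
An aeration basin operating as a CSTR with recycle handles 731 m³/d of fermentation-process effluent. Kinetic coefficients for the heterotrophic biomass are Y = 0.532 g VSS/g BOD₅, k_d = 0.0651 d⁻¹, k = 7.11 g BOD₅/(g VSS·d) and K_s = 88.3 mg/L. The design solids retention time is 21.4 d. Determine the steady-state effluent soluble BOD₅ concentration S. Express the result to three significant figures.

S ≈ 2.69 mg/L

For a completely mixed reactor with recycle the Lawrence–McCarty relation gives S = K_s·(1 + k_d·θ_c) / [θ_c·(Y·k − k_d) − 1] = 88.3 × (1 + 0.0651 × 21.4) / [21.4 × (0.532 × 7.11 − 0.0651) − 1] = 211.3 / 78.55 = 2.690 mg/L.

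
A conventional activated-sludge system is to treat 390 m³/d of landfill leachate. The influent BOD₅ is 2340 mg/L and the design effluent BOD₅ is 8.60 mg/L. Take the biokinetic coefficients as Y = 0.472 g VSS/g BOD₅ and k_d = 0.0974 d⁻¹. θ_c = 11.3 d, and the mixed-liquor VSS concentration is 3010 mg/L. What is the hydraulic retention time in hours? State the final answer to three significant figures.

τ ≈ 47.2 h

Rearranging the biomass balance for a CMAS with decay, V = Y·Q·ΔS·θ_c / [X·(1+k_d θ_c)] = 0.472 × 390 × (2340 − 8.60) × 11.3 / [3010 × (1 + 0.0974 × 11.3)] = 4.85×10^6 / 6323 = 767.0 m³.
HRT = V/Q = 767.0 m³ / 390 m³·d⁻¹ = 1.967 d × 24 = 47.20 h.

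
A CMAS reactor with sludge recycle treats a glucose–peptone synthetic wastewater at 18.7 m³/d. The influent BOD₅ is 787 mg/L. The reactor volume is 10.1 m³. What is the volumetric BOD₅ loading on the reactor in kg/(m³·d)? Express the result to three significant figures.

L_v ≈ 1.46 kg BOD₅/(m³·d)

L_v = Q S₀ / V = 18.7 × 787 × 10⁻³ / 10.10 = 1.457 kg/(m³·d).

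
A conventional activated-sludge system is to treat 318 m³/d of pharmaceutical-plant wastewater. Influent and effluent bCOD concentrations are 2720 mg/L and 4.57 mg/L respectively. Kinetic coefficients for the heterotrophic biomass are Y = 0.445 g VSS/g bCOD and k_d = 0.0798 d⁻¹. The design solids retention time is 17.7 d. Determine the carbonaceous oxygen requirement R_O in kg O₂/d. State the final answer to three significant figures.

R_O ≈ 637 kg O₂/d

Observed yield with endogenous decay: Y_obs = Y / (1 + k_d·θ_c) = 0.445 / (1 + 0.0798 × 17.7) = 0.445 / 2.412 = 0.1845 g VSS/g bCOD.
Substrate removed = Q·(S₀ − S) = 318 m³/d × (2720 − 4.57) g/m³ = 8.64×10^5 g/d = 863.5 kg/d.
Net sludge production P_X = 0.1845 × 863.5 = 159.3 kg VSS/d.
R_O = Q·(S₀ − S) − 1.42·P_X = 863.5 − 1.42 × 159.3 = 637.3 kg O₂/d.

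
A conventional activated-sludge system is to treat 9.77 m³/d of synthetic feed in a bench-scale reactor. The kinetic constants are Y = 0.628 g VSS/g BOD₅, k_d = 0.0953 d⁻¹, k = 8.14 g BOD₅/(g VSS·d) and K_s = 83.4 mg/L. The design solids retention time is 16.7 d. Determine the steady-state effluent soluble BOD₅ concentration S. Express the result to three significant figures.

For a completely mixed reactor with recycle the Lawrence–McCarty relation gives S = K_s·(1 + k_d·θ_c) / [θ_c·(Y·k − k_d) − 1] = 83.4 × (1 + 0.0953 × 16.7) / [16.7 × (0.628 × 8.14 − 0.0953) − 1] = 216.1 / 82.78 = 2.611 mg/L.

S ≈ 2.61 mg/L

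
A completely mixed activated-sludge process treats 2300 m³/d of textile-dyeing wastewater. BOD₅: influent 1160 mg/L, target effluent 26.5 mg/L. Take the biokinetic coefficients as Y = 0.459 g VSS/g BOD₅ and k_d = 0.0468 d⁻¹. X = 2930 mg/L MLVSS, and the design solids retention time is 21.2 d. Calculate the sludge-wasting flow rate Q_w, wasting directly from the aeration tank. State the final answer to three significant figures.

Q_w ≈ 205 m³/d

Rearranging the biomass balance for a CMAS with decay, V = Y·Q·ΔS·θ_c / [X·(1+k_d θ_c)] = 0.459 × 2300 × (1160 − 26.5) × 21.2 / [2930 × (1 + 0.0468 × 21.2)] = 2.54×10^7 / 5837 = 4346 m³.
For wasting at MLVSS concentration, Q_w = V/θ_c = 4346/21.2 = 205.0 m³/d.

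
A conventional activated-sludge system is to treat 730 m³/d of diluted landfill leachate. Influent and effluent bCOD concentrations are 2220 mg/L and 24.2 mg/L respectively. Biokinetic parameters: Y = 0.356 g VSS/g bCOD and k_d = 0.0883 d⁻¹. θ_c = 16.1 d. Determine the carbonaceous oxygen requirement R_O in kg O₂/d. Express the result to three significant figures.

R_O ≈ 1270 kg O₂/d

Correct the yield for decay: Y_obs = Y/(1 + k_d θ_c) = 0.356 / (1 + 0.0883 × 16.1) = 0.356 / 2.422 = 0.1470.
ΔS = 2220 − 24.2 = 2196 mg/L, so the substrate removal rate is 730 × 2196/1000 = 1603 kg bCOD/d.
P_X = Y_obs·Q·(S₀ − S) = 0.1470 × 1603 = 235.6 kg VSS/d.
R_O = Q·ΔS − 1.42 P_X = 1603 − 334.6 = 1268 kg O₂/d.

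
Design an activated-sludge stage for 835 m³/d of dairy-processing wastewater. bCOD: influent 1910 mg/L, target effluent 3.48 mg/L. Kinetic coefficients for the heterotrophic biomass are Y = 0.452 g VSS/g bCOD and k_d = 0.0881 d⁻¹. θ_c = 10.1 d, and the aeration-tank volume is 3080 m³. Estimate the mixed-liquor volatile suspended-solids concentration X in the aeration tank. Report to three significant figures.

X ≈ 1250 mg/L

X = Y·Q·ΔS·θ_c / [V·(1 + k_d θ_c)] = 0.452 × 835 × (1910 − 3.48) × 10.1 / [3080 × (1 + 0.0881 × 10.1)] = 1249 mg/L.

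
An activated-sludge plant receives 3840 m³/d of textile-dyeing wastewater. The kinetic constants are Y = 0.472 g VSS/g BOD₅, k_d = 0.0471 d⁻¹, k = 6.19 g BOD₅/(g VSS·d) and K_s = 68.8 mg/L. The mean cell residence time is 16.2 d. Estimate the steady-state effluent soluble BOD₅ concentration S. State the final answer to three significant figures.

S ≈ 2.66 mg/L

From the Monod/SRT balance for a CMAS, S = K_s·(1+k_d θ_c)/[θ_c·(Y k − k_d) − 1] = 68.8 × (1 + 0.0471 × 16.2) / [16.2 × (0.472 × 6.19 − 0.0471) − 1] = 121.3 / 45.57 = 2.662 mg/L.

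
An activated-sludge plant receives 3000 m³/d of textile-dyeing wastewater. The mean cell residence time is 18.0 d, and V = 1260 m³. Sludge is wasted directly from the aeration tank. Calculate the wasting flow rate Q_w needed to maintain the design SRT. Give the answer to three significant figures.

Q_w ≈ 70.0 m³/d

With mixed-liquor wasting, θ_c = V/Q_w, so Q_w = V/θ_c = 1260/18.0 = 70.00 m³/d.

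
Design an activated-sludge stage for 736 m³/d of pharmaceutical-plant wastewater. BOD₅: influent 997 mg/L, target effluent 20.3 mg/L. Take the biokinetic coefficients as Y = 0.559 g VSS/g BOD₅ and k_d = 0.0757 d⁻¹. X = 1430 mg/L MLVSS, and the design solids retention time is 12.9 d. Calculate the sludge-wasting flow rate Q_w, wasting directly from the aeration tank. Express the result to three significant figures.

Rearranging the biomass balance for a CMAS with decay, V = Y·Q·ΔS·θ_c / [X·(1+k_d θ_c)] = 0.559 × 736 × (997 − 20.3) × 12.9 / [1430 × (1 + 0.0757 × 12.9)] = 5.18×10^6 / 2826 = 1834 m³.
Wasting from the aeration tank: Q_w = V / θ_c = 1834 / 12.9 = 142.2 m³/d.

Q_w ≈ 142 m³/d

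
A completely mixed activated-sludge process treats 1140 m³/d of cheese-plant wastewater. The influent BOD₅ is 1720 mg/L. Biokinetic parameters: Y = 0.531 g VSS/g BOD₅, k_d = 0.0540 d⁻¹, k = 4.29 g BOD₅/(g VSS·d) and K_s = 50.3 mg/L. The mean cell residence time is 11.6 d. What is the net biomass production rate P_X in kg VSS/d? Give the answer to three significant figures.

For a completely mixed reactor with recycle the Lawrence–McCarty relation gives S = K_s·(1 + k_d·θ_c) / [θ_c·(Y·k − k_d) − 1] = 50.3 × (1 + 0.0540 × 11.6) / [11.6 × (0.531 × 4.29 − 0.0540) − 1] = 81.81 / 24.80 = 3.299 mg/L.
Y_obs = Y / (1 + k_d θ_c) = 0.531 / (1 + 0.0540 × 11.6) = 0.531 / 1.626 = 0.3265.
Substrate removed = Q·(S₀ − S) = 1140 m³/d × (1720 − 3.30) g/m³ = 1.96×10^6 g/d = 1957 kg/d.
P_X = Y_obs · Q(S₀ − S) = 0.3265 × 1957 = 638.9 kg VSS/d.

P_X ≈ 639 kg VSS/d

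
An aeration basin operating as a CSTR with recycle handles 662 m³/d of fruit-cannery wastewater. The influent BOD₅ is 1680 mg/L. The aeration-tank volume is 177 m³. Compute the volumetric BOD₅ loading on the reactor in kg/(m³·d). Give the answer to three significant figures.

L_v = Q S₀ / V = 662 × 1680 × 10⁻³ / 177.0 = 6.283 kg/(m³·d).

L_v ≈ 6.28 kg BOD₅/(m³·d)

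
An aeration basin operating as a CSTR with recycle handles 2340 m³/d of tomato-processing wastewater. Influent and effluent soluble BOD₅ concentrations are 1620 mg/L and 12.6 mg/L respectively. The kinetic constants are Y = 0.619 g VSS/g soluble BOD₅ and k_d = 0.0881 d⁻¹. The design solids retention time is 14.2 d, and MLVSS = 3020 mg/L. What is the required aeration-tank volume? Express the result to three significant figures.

V ≈ 4860 m³

From the SRT design equation V = Y Q (S₀−S) θ_c / [X (1 + k_d θ_c)] = 0.619 × 2340 × (1620 − 12.6) × 14.2 / [3020 × (1 + 0.0881 × 14.2)] = 3.31×10^7 / 6798 = 4863 m³.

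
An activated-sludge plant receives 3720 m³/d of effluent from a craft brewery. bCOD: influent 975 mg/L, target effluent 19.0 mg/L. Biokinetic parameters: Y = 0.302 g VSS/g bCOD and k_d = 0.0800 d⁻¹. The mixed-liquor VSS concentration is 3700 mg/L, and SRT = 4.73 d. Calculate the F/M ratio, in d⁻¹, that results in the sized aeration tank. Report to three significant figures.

From the SRT design equation V = Y Q (S₀−S) θ_c / [X (1 + k_d θ_c)] = 0.302 × 3720 × (975 − 19.0) × 4.73 / [3700 × (1 + 0.0800 × 4.73)] = 5.08×10^6 / 5100 = 996.1 m³.
Food-to-microorganism ratio F/M = Q S₀ / (V X) = 3720 × 975 / (996.1 × 3700) = 0.9841 d⁻¹.

F/M ≈ 0.984 d⁻¹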